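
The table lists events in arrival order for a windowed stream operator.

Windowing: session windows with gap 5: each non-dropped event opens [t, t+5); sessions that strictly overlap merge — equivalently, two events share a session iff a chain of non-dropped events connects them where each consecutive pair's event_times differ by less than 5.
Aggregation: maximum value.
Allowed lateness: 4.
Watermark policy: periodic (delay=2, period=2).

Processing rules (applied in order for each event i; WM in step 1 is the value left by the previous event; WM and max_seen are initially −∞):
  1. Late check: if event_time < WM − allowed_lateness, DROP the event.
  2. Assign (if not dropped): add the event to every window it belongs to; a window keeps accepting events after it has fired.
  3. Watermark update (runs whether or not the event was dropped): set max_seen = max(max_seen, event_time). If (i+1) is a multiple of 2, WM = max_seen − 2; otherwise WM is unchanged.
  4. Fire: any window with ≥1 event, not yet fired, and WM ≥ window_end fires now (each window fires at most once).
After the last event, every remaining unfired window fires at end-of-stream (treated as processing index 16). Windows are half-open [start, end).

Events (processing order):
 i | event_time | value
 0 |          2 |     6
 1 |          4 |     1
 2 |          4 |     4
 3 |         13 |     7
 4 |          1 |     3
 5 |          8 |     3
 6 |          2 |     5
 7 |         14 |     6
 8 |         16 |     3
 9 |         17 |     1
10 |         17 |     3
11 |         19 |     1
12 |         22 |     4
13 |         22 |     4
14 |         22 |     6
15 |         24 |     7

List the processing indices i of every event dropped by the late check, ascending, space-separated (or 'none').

4 6

i=0 t=2 v=6: → [2,7); WM=−∞
i=1 t=4 v=1: → [2,9); WM=2
i=2 t=4 v=4: → [2,9); WM=2
i=3 t=13 v=7: → [13,18); WM=11
i=4 t=1 v=3: DROP (t<11-4); WM=11
i=5 t=8 v=3: → [2,13); WM=11
i=6 t=2 v=5: DROP (t<11-4); WM=11
i=7 t=14 v=6: → [13,19); WM=12
i=8 t=16 v=3: → [13,21); WM=12
i=9 t=17 v=1: → [13,22); WM=15
i=10 t=17 v=3: → [13,22); WM=15
i=11 t=19 v=1: → [13,24); WM=17
i=12 t=22 v=4: → [13,27); WM=17
i=13 t=22 v=4: → [13,27); WM=20
i=14 t=22 v=6: → [13,27); WM=20
i=15 t=24 v=7: → [13,29); WM=22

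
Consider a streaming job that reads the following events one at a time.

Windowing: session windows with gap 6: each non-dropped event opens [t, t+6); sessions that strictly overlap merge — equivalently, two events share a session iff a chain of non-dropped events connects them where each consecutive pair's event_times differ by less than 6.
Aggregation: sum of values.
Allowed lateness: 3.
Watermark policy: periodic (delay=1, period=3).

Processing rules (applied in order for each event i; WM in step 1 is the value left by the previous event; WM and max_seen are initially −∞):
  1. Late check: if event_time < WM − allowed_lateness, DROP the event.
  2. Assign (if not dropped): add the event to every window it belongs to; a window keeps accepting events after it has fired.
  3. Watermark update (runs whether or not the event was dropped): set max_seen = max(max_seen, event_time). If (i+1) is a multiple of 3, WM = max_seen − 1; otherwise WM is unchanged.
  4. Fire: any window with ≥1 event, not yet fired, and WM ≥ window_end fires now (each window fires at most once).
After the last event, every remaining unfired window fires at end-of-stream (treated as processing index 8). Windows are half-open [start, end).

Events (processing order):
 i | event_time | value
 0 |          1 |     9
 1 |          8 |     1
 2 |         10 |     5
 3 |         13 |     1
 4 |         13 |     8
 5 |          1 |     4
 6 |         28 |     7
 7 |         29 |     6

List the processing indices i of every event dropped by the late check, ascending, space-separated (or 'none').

5

i=0 t=1 v=9: → [1,7); WM=−∞
i=1 t=8 v=1: → [8,14); WM=−∞
i=2 t=10 v=5: → [8,16); WM=9
i=3 t=13 v=1: → [8,19); WM=9
i=4 t=13 v=8: → [8,19); WM=9
i=5 t=1 v=4: DROP (t<9-3); WM=12
i=6 t=28 v=7: → [28,34); WM=12
i=7 t=29 v=6: → [28,35); WM=12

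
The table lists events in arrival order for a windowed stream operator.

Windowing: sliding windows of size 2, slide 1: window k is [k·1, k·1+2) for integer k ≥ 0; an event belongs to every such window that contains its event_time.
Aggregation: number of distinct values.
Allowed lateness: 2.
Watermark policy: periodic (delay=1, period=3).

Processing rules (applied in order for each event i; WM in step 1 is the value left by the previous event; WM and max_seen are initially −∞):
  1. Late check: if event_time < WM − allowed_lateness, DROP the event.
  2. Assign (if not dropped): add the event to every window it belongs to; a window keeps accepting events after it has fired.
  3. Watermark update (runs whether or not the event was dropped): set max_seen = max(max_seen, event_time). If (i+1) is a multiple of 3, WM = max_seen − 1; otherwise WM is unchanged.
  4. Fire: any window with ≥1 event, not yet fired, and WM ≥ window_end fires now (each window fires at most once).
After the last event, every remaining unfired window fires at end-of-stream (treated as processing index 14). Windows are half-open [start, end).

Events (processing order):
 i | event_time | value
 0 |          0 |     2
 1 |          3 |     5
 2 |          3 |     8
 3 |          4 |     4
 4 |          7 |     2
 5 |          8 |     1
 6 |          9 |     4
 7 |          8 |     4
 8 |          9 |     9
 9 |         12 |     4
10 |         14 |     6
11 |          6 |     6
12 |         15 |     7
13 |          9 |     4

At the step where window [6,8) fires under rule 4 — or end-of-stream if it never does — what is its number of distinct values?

1

i=0 t=0 v=2: → [0,2); WM=−∞
i=1 t=3 v=5: → [3,5),[2,4); WM=−∞
i=2 t=3 v=8: → [3,5),[2,4); WM=2; [0,2) fires=1
i=3 t=4 v=4: → [4,6),[3,5); WM=2
i=4 t=7 v=2: → [7,9),[6,8); WM=2
i=5 t=8 v=1: → [8,10),[7,9); WM=7; [2,4) fires=2 [3,5) fires=3 [4,6) fires=1
i=6 t=9 v=4: → [9,11),[8,10); WM=7
i=7 t=8 v=4: → [8,10),[7,9); WM=7
i=8 t=9 v=9: → [9,11),[8,10); WM=8; [6,8) fires=1
i=9 t=12 v=4: → [12,14),[11,13); WM=8
i=10 t=14 v=6: → [14,16),[13,15); WM=8
i=11 t=6 v=6: → [6,8),[5,7); WM=13; [5,7) fires=1 [7,9) fires=3 [8,10) fires=3 [9,11) fires=2 [11,13) fires=1
i=12 t=15 v=7: → [15,17),[14,16); WM=13
i=13 t=9 v=4: DROP (t<13-2); WM=13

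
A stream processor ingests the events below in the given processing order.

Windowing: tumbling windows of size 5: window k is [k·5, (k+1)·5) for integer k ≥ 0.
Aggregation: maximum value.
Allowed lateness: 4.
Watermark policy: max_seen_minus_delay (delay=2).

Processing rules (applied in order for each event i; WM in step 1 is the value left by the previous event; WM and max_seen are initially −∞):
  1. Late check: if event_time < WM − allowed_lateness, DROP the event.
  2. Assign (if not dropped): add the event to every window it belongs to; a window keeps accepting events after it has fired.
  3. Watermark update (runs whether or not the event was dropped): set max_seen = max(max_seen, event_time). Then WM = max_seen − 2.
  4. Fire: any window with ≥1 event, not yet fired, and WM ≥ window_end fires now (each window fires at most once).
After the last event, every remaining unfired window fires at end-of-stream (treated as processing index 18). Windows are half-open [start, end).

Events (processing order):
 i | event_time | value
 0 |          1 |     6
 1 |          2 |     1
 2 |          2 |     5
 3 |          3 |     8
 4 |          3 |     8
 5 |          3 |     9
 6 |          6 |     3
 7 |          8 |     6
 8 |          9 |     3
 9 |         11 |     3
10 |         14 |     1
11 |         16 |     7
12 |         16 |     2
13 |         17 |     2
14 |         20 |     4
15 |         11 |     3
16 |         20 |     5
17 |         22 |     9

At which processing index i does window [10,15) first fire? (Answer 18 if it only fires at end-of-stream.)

i=0 t=1 v=6: → [0,5); WM=-1
i=1 t=2 v=1: → [0,5); WM=0
i=2 t=2 v=5: → [0,5); WM=0
i=3 t=3 v=8: → [0,5); WM=1
i=4 t=3 v=8: → [0,5); WM=1
i=5 t=3 v=9: → [0,5); WM=1
i=6 t=6 v=3: → [5,10); WM=4
i=7 t=8 v=6: → [5,10); WM=6; [0,5) fires=9
i=8 t=9 v=3: → [5,10); WM=7
i=9 t=11 v=3: → [10,15); WM=9
i=10 t=14 v=1: → [10,15); WM=12; [5,10) fires=6
i=11 t=16 v=7: → [15,20); WM=14
i=12 t=16 v=2: → [15,20); WM=14
i=13 t=17 v=2: → [15,20); WM=15; [10,15) fires=3
i=14 t=20 v=4: → [20,25); WM=18
i=15 t=11 v=3: DROP (t<18-4); WM=18
i=16 t=20 v=5: → [20,25); WM=18
i=17 t=22 v=9: → [20,25); WM=20; [15,20) fires=7

13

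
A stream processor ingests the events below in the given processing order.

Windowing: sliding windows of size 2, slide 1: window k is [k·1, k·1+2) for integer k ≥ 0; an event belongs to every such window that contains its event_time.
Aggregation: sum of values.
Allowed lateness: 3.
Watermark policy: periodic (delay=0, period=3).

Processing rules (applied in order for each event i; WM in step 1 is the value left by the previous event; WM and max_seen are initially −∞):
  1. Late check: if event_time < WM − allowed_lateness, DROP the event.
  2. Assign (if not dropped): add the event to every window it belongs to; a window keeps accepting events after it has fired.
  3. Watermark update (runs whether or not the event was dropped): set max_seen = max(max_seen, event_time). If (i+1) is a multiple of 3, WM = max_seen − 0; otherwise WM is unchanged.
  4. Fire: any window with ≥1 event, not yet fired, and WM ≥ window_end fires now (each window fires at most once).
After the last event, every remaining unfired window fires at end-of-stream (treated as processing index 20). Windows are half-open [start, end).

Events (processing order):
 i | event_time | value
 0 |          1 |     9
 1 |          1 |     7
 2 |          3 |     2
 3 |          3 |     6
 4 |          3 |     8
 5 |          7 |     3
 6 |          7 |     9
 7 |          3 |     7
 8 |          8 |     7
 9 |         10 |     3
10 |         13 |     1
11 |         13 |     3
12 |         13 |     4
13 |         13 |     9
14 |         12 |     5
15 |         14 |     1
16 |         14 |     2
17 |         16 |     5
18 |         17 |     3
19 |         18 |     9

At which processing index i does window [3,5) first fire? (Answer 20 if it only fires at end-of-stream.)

5

i=0 t=1 v=9: → [1,3),[0,2); WM=−∞
i=1 t=1 v=7: → [1,3),[0,2); WM=−∞
i=2 t=3 v=2: → [3,5),[2,4); WM=3; [0,2) fires=16 [1,3) fires=16
i=3 t=3 v=6: → [3,5),[2,4); WM=3
i=4 t=3 v=8: → [3,5),[2,4); WM=3
i=5 t=7 v=3: → [7,9),[6,8); WM=7; [2,4) fires=16 [3,5) fires=16
i=6 t=7 v=9: → [7,9),[6,8); WM=7
i=7 t=3 v=7: DROP (t<7-3); WM=7
i=8 t=8 v=7: → [8,10),[7,9); WM=8; [6,8) fires=12
i=9 t=10 v=3: → [10,12),[9,11); WM=8
i=10 t=13 v=1: → [13,15),[12,14); WM=8
i=11 t=13 v=3: → [13,15),[12,14); WM=13; [7,9) fires=19 [8,10) fires=7 [9,11) fires=3 [10,12) fires=3
i=12 t=13 v=4: → [13,15),[12,14); WM=13
i=13 t=13 v=9: → [13,15),[12,14); WM=13
i=14 t=12 v=5: → [12,14),[11,13); WM=13; [11,13) fires=5
i=15 t=14 v=1: → [14,16),[13,15); WM=13
i=16 t=14 v=2: → [14,16),[13,15); WM=13
i=17 t=16 v=5: → [16,18),[15,17); WM=16; [12,14) fires=22 [13,15) fires=20 [14,16) fires=3
i=18 t=17 v=3: → [17,19),[16,18); WM=16
i=19 t=18 v=9: → [18,20),[17,19); WM=16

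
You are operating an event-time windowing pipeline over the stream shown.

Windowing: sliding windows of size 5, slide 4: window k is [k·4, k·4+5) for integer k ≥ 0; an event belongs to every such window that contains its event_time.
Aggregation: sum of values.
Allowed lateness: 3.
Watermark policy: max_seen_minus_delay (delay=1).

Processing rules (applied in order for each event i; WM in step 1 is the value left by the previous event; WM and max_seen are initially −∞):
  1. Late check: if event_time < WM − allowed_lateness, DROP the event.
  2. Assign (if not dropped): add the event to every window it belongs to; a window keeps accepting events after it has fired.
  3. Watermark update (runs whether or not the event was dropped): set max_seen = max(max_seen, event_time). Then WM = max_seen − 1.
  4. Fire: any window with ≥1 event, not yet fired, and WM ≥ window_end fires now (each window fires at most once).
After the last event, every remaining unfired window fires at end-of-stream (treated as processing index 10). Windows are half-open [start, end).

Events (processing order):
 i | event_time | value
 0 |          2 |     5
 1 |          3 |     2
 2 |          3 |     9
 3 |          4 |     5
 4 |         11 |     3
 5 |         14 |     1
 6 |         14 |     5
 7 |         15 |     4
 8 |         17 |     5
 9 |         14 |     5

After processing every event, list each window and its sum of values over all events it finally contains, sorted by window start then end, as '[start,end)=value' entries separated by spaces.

[0,5)=21 [4,9)=5 [8,13)=3 [12,17)=15 [16,21)=5

i=0 t=2 v=5: → [0,5); WM=1
i=1 t=3 v=2: → [0,5); WM=2
i=2 t=3 v=9: → [0,5); WM=2
i=3 t=4 v=5: → [4,9),[0,5); WM=3
i=4 t=11 v=3: → [8,13); WM=10; [0,5) fires=21 [4,9) fires=5
i=5 t=14 v=1: → [12,17); WM=13; [8,13) fires=3
i=6 t=14 v=5: → [12,17); WM=13
i=7 t=15 v=4: → [12,17); WM=14
i=8 t=17 v=5: → [16,21); WM=16
i=9 t=14 v=5: → [12,17); WM=16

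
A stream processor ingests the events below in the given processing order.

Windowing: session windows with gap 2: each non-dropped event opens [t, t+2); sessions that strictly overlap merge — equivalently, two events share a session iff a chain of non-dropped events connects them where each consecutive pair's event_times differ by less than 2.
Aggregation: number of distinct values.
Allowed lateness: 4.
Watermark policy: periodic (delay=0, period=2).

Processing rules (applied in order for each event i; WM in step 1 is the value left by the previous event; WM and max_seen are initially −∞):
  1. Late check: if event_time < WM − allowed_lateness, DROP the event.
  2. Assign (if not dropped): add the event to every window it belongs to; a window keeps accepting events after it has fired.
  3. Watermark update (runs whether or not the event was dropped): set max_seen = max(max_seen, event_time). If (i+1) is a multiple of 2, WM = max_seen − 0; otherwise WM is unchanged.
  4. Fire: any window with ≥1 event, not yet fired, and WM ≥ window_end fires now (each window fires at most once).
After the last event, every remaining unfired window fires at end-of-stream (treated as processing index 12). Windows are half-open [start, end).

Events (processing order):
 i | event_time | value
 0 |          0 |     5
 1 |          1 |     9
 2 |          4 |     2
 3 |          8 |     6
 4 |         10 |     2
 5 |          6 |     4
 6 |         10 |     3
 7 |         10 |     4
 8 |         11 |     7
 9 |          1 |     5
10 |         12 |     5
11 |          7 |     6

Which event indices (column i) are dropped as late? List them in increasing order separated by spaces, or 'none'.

i=0 t=0 v=5: → [0,2); WM=−∞
i=1 t=1 v=9: → [0,3); WM=1
i=2 t=4 v=2: → [4,6); WM=1
i=3 t=8 v=6: → [8,10); WM=8
i=4 t=10 v=2: → [10,12); WM=8
i=5 t=6 v=4: → [6,8); WM=10
i=6 t=10 v=3: → [10,12); WM=10
i=7 t=10 v=4: → [10,12); WM=10
i=8 t=11 v=7: → [10,13); WM=10
i=9 t=1 v=5: DROP (t<10-4); WM=11
i=10 t=12 v=5: → [10,14); WM=11
i=11 t=7 v=6: → [6,10); WM=12

9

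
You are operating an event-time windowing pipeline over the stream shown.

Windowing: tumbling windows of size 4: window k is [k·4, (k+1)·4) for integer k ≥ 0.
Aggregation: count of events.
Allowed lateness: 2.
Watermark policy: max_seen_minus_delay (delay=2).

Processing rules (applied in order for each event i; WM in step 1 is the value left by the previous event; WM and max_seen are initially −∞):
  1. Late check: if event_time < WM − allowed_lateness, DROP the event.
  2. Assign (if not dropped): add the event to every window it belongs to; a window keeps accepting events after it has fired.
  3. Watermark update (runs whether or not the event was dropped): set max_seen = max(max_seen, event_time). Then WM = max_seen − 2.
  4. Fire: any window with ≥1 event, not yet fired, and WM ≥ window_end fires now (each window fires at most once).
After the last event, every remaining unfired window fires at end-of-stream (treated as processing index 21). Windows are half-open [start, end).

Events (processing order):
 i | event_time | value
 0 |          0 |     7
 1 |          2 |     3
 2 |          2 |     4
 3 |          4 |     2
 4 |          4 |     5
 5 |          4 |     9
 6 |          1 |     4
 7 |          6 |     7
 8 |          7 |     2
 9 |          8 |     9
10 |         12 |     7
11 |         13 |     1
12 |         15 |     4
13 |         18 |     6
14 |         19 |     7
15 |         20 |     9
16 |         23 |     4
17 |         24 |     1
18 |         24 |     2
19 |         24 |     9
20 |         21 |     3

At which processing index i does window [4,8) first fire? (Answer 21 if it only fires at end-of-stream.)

10

i=0 t=0 v=7: → [0,4); WM=-2
i=1 t=2 v=3: → [0,4); WM=0
i=2 t=2 v=4: → [0,4); WM=0
i=3 t=4 v=2: → [4,8); WM=2
i=4 t=4 v=5: → [4,8); WM=2
i=5 t=4 v=9: → [4,8); WM=2
i=6 t=1 v=4: → [0,4); WM=2
i=7 t=6 v=7: → [4,8); WM=4; [0,4) fires=4
i=8 t=7 v=2: → [4,8); WM=5
i=9 t=8 v=9: → [8,12); WM=6
i=10 t=12 v=7: → [12,16); WM=10; [4,8) fires=5
i=11 t=13 v=1: → [12,16); WM=11
i=12 t=15 v=4: → [12,16); WM=13; [8,12) fires=1
i=13 t=18 v=6: → [16,20); WM=16; [12,16) fires=3
i=14 t=19 v=7: → [16,20); WM=17
i=15 t=20 v=9: → [20,24); WM=18
i=16 t=23 v=4: → [20,24); WM=21; [16,20) fires=2
i=17 t=24 v=1: → [24,28); WM=22
i=18 t=24 v=2: → [24,28); WM=22
i=19 t=24 v=9: → [24,28); WM=22
i=20 t=21 v=3: → [20,24); WM=22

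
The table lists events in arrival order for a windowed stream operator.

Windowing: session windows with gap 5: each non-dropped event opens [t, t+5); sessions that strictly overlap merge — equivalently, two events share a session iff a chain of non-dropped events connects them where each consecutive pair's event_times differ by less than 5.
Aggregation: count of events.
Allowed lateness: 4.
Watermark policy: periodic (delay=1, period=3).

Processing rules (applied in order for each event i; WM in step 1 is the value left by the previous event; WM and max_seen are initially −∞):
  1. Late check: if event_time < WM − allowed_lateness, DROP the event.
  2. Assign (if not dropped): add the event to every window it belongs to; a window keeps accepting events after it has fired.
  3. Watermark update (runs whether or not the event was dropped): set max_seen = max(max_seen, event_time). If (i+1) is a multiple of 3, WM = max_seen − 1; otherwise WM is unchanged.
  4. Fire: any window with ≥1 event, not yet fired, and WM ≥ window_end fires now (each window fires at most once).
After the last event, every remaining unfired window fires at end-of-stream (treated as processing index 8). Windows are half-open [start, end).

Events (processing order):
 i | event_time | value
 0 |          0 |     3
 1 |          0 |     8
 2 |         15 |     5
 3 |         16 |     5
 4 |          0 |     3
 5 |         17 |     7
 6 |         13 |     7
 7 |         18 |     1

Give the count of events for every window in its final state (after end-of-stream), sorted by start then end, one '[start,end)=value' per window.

i=0 t=0 v=3: → [0,5); WM=−∞
i=1 t=0 v=8: → [0,5); WM=−∞
i=2 t=15 v=5: → [15,20); WM=14
i=3 t=16 v=5: → [15,21); WM=14
i=4 t=0 v=3: DROP (t<14-4); WM=14
i=5 t=17 v=7: → [15,22); WM=16
i=6 t=13 v=7: → [13,22); WM=16
i=7 t=18 v=1: → [13,23); WM=16

[0,5)=2 [13,23)=5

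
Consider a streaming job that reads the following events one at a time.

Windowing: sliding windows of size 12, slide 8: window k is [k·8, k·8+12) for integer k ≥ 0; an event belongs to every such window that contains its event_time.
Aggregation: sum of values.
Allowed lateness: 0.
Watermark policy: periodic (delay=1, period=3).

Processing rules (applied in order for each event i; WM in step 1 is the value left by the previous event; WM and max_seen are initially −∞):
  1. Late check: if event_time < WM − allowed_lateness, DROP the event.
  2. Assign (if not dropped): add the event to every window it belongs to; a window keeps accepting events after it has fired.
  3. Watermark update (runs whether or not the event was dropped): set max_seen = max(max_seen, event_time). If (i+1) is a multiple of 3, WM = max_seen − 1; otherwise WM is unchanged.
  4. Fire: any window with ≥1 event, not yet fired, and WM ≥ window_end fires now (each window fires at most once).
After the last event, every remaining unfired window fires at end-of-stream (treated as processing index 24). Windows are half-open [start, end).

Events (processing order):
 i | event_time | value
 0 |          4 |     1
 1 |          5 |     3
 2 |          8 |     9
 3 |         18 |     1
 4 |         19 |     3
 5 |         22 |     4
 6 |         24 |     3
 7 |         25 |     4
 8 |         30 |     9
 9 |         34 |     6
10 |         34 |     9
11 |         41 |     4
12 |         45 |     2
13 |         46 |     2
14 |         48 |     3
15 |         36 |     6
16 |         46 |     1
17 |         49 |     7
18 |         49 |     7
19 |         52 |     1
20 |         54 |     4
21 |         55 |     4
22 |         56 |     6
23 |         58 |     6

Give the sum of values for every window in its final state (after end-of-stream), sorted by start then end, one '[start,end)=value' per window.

[0,12)=13 [8,20)=13 [16,28)=15 [24,36)=31 [32,44)=19 [40,52)=25 [48,60)=38 [56,68)=12

i=0 t=4 v=1: → [0,12); WM=−∞
i=1 t=5 v=3: → [0,12); WM=−∞
i=2 t=8 v=9: → [8,20),[0,12); WM=7
i=3 t=18 v=1: → [16,28),[8,20); WM=7
i=4 t=19 v=3: → [16,28),[8,20); WM=7
i=5 t=22 v=4: → [16,28); WM=21; [0,12) fires=13 [8,20) fires=13
i=6 t=24 v=3: → [24,36),[16,28); WM=21
i=7 t=25 v=4: → [24,36),[16,28); WM=21
i=8 t=30 v=9: → [24,36); WM=29; [16,28) fires=15
i=9 t=34 v=6: → [32,44),[24,36); WM=29
i=10 t=34 v=9: → [32,44),[24,36); WM=29
i=11 t=41 v=4: → [40,52),[32,44); WM=40; [24,36) fires=31
i=12 t=45 v=2: → [40,52); WM=40
i=13 t=46 v=2: → [40,52); WM=40
i=14 t=48 v=3: → [48,60),[40,52); WM=47; [32,44) fires=19
i=15 t=36 v=6: DROP (t<47-0); WM=47
i=16 t=46 v=1: DROP (t<47-0); WM=47
i=17 t=49 v=7: → [48,60),[40,52); WM=48
i=18 t=49 v=7: → [48,60),[40,52); WM=48
i=19 t=52 v=1: → [48,60); WM=48
i=20 t=54 v=4: → [48,60); WM=53; [40,52) fires=25
i=21 t=55 v=4: → [48,60); WM=53
i=22 t=56 v=6: → [56,68),[48,60); WM=53
i=23 t=58 v=6: → [56,68),[48,60); WM=57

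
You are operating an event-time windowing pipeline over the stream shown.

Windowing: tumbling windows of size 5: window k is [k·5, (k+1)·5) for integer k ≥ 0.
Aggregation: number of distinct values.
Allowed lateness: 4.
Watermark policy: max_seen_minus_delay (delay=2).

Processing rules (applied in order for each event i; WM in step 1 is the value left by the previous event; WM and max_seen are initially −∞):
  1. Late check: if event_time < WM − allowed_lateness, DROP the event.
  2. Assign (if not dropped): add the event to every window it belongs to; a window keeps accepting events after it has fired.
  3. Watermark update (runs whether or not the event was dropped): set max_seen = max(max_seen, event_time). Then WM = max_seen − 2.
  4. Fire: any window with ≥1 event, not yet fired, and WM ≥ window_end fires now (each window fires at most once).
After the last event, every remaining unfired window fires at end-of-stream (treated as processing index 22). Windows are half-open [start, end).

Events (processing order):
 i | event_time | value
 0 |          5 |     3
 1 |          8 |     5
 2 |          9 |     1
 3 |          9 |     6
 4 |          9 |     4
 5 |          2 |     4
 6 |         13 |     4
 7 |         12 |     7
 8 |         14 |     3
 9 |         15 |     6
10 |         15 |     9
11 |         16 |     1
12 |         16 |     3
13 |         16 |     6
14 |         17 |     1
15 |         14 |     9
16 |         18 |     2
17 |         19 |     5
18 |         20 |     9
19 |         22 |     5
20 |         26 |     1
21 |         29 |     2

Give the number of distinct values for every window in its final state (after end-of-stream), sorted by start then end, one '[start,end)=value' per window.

[5,10)=5 [10,15)=4 [15,20)=6 [20,25)=2 [25,30)=2

i=0 t=5 v=3: → [5,10); WM=3
i=1 t=8 v=5: → [5,10); WM=6
i=2 t=9 v=1: → [5,10); WM=7
i=3 t=9 v=6: → [5,10); WM=7
i=4 t=9 v=4: → [5,10); WM=7
i=5 t=2 v=4: DROP (t<7-4); WM=7
i=6 t=13 v=4: → [10,15); WM=11; [5,10) fires=5
i=7 t=12 v=7: → [10,15); WM=11
i=8 t=14 v=3: → [10,15); WM=12
i=9 t=15 v=6: → [15,20); WM=13
i=10 t=15 v=9: → [15,20); WM=13
i=11 t=16 v=1: → [15,20); WM=14
i=12 t=16 v=3: → [15,20); WM=14
i=13 t=16 v=6: → [15,20); WM=14
i=14 t=17 v=1: → [15,20); WM=15; [10,15) fires=3
i=15 t=14 v=9: → [10,15); WM=15
i=16 t=18 v=2: → [15,20); WM=16
i=17 t=19 v=5: → [15,20); WM=17
i=18 t=20 v=9: → [20,25); WM=18
i=19 t=22 v=5: → [20,25); WM=20; [15,20) fires=6
i=20 t=26 v=1: → [25,30); WM=24
i=21 t=29 v=2: → [25,30); WM=27; [20,25) fires=2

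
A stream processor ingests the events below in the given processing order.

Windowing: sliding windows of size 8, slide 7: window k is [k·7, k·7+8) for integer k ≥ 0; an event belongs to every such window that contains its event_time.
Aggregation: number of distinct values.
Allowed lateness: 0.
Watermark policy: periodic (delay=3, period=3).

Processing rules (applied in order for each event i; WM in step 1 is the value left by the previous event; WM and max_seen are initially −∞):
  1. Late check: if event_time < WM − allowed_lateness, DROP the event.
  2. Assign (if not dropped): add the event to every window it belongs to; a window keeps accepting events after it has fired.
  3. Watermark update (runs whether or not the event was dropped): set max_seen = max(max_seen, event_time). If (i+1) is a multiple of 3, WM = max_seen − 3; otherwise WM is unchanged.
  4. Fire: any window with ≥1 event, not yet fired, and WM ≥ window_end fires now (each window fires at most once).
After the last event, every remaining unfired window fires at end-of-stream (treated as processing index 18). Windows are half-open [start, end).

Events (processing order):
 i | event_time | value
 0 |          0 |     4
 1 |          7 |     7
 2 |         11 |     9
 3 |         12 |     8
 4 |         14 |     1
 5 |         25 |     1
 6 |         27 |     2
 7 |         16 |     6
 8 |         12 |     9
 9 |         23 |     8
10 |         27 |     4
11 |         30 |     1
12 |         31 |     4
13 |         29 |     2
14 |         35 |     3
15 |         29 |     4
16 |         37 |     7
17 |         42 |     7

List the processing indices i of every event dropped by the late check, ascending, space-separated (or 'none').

7 8 9 15

i=0 t=0 v=4: → [0,8); WM=−∞
i=1 t=7 v=7: → [7,15),[0,8); WM=−∞
i=2 t=11 v=9: → [7,15); WM=8; [0,8) fires=2
i=3 t=12 v=8: → [7,15); WM=8
i=4 t=14 v=1: → [14,22),[7,15); WM=8
i=5 t=25 v=1: → [21,29); WM=22; [7,15) fires=4 [14,22) fires=1
i=6 t=27 v=2: → [21,29); WM=22
i=7 t=16 v=6: DROP (t<22-0); WM=22
i=8 t=12 v=9: DROP (t<22-0); WM=24
i=9 t=23 v=8: DROP (t<24-0); WM=24
i=10 t=27 v=4: → [21,29); WM=24
i=11 t=30 v=1: → [28,36); WM=27
i=12 t=31 v=4: → [28,36); WM=27
i=13 t=29 v=2: → [28,36); WM=27
i=14 t=35 v=3: → [35,43),[28,36); WM=32; [21,29) fires=3
i=15 t=29 v=4: DROP (t<32-0); WM=32
i=16 t=37 v=7: → [35,43); WM=32
i=17 t=42 v=7: → [42,50),[35,43); WM=39; [28,36) fires=4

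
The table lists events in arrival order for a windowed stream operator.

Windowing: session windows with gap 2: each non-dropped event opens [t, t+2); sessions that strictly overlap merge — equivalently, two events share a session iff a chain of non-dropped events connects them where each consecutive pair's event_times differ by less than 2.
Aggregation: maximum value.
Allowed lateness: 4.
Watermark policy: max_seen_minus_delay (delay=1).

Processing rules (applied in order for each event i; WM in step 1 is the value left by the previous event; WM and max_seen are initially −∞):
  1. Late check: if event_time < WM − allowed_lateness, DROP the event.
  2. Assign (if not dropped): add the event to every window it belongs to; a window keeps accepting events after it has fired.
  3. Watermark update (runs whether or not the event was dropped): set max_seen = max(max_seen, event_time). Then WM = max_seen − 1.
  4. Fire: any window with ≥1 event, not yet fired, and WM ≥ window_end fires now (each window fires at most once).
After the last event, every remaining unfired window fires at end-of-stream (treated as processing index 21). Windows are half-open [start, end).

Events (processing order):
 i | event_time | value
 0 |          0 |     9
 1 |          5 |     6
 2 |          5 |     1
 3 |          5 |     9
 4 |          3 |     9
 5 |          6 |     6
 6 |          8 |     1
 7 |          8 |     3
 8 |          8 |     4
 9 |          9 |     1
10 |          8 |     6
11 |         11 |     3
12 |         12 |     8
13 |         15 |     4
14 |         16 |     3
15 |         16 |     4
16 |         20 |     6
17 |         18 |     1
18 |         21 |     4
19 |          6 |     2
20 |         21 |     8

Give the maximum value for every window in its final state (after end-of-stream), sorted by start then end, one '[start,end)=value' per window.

i=0 t=0 v=9: → [0,2); WM=-1
i=1 t=5 v=6: → [5,7); WM=4
i=2 t=5 v=1: → [5,7); WM=4
i=3 t=5 v=9: → [5,7); WM=4
i=4 t=3 v=9: → [3,5); WM=4
i=5 t=6 v=6: → [5,8); WM=5
i=6 t=8 v=1: → [8,10); WM=7
i=7 t=8 v=3: → [8,10); WM=7
i=8 t=8 v=4: → [8,10); WM=7
i=9 t=9 v=1: → [8,11); WM=8
i=10 t=8 v=6: → [8,11); WM=8
i=11 t=11 v=3: → [11,13); WM=10
i=12 t=12 v=8: → [11,14); WM=11
i=13 t=15 v=4: → [15,17); WM=14
i=14 t=16 v=3: → [15,18); WM=15
i=15 t=16 v=4: → [15,18); WM=15
i=16 t=20 v=6: → [20,22); WM=19
i=17 t=18 v=1: → [18,20); WM=19
i=18 t=21 v=4: → [20,23); WM=20
i=19 t=6 v=2: DROP (t<20-4); WM=20
i=20 t=21 v=8: → [20,23); WM=20

[0,2)=9 [3,5)=9 [5,8)=9 [8,11)=6 [11,14)=8 [15,18)=4 [18,20)=1 [20,23)=8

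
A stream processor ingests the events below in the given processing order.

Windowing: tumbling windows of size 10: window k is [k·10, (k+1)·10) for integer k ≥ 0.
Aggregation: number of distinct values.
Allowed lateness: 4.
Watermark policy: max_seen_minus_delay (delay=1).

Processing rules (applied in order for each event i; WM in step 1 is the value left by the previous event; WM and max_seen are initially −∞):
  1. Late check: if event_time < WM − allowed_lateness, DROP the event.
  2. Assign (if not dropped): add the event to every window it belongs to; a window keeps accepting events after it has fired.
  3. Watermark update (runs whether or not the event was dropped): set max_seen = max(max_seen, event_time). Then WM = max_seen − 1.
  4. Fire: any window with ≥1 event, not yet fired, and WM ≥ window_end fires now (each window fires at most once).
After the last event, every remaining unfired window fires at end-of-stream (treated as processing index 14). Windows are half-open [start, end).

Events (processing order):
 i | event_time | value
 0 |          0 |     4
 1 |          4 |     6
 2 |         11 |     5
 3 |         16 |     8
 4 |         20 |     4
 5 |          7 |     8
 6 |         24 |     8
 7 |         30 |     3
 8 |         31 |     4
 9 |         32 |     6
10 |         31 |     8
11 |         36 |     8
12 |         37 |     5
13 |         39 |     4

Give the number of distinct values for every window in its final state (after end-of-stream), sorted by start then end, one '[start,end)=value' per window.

[0,10)=2 [10,20)=2 [20,30)=2 [30,40)=5

i=0 t=0 v=4: → [0,10); WM=-1
i=1 t=4 v=6: → [0,10); WM=3
i=2 t=11 v=5: → [10,20); WM=10; [0,10) fires=2
i=3 t=16 v=8: → [10,20); WM=15
i=4 t=20 v=4: → [20,30); WM=19
i=5 t=7 v=8: DROP (t<19-4); WM=19
i=6 t=24 v=8: → [20,30); WM=23; [10,20) fires=2
i=7 t=30 v=3: → [30,40); WM=29
i=8 t=31 v=4: → [30,40); WM=30; [20,30) fires=2
i=9 t=32 v=6: → [30,40); WM=31
i=10 t=31 v=8: → [30,40); WM=31
i=11 t=36 v=8: → [30,40); WM=35
i=12 t=37 v=5: → [30,40); WM=36
i=13 t=39 v=4: → [30,40); WM=38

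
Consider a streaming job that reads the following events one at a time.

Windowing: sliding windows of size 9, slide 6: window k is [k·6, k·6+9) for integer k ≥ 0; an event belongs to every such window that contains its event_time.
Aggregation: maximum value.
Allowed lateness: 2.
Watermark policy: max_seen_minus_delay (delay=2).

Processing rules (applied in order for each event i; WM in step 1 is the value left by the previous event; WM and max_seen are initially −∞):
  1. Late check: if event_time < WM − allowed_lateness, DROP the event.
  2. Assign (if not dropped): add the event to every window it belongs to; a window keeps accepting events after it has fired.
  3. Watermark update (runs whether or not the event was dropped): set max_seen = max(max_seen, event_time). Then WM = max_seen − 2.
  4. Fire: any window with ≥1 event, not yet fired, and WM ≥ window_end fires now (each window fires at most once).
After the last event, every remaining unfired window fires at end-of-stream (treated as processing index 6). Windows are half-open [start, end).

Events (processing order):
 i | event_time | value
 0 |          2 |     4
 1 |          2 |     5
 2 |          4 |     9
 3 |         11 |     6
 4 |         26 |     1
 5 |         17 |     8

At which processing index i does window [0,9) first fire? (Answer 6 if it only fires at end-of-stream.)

3

i=0 t=2 v=4: → [0,9); WM=0
i=1 t=2 v=5: → [0,9); WM=0
i=2 t=4 v=9: → [0,9); WM=2
i=3 t=11 v=6: → [6,15); WM=9; [0,9) fires=9
i=4 t=26 v=1: → [24,33),[18,27); WM=24; [6,15) fires=6
i=5 t=17 v=8: DROP (t<24-2); WM=24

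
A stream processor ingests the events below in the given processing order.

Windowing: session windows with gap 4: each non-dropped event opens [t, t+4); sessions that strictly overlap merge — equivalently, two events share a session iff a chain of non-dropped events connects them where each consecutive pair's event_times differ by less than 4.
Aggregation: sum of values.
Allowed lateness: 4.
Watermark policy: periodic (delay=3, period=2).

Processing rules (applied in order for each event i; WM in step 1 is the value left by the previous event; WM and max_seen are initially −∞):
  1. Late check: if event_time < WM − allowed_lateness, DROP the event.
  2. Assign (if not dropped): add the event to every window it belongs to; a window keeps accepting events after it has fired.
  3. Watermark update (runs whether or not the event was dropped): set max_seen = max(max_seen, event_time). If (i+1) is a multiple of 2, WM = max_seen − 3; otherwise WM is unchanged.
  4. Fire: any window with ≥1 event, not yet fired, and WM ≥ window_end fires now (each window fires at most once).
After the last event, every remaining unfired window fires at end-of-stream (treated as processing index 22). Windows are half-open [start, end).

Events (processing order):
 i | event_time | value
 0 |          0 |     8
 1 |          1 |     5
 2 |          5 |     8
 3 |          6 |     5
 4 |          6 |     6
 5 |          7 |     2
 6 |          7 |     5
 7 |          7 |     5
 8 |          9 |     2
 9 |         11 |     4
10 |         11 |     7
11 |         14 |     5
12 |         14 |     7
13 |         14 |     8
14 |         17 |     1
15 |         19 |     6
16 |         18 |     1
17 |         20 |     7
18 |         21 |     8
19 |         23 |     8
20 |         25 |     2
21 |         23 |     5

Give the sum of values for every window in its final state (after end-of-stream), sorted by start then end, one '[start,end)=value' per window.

[0,5)=13 [5,29)=102

i=0 t=0 v=8: → [0,4); WM=−∞
i=1 t=1 v=5: → [0,5); WM=-2
i=2 t=5 v=8: → [5,9); WM=-2
i=3 t=6 v=5: → [5,10); WM=3
i=4 t=6 v=6: → [5,10); WM=3
i=5 t=7 v=2: → [5,11); WM=4
i=6 t=7 v=5: → [5,11); WM=4
i=7 t=7 v=5: → [5,11); WM=4
i=8 t=9 v=2: → [5,13); WM=4
i=9 t=11 v=4: → [5,15); WM=8
i=10 t=11 v=7: → [5,15); WM=8
i=11 t=14 v=5: → [5,18); WM=11
i=12 t=14 v=7: → [5,18); WM=11
i=13 t=14 v=8: → [5,18); WM=11
i=14 t=17 v=1: → [5,21); WM=11
i=15 t=19 v=6: → [5,23); WM=16
i=16 t=18 v=1: → [5,23); WM=16
i=17 t=20 v=7: → [5,24); WM=17
i=18 t=21 v=8: → [5,25); WM=17
i=19 t=23 v=8: → [5,27); WM=20
i=20 t=25 v=2: → [5,29); WM=20
i=21 t=23 v=5: → [5,29); WM=22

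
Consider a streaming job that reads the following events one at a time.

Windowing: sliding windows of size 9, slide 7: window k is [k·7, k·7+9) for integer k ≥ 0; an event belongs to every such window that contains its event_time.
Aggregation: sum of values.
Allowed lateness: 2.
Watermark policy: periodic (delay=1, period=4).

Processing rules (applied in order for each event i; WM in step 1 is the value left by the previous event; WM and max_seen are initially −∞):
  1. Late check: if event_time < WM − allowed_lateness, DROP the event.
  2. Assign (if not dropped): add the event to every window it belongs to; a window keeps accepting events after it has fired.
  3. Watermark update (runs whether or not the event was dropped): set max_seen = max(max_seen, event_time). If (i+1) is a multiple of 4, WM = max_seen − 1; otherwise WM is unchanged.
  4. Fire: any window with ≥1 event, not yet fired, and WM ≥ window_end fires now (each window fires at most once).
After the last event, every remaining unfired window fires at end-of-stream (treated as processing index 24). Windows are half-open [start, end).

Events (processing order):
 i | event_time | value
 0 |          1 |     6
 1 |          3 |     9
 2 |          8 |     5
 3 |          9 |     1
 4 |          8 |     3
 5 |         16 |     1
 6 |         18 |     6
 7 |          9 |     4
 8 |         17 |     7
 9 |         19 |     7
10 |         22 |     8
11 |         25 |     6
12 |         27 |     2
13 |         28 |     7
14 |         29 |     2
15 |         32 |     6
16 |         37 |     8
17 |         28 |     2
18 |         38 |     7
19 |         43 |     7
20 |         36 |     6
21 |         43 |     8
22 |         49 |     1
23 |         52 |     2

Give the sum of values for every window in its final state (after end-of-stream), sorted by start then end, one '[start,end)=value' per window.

i=0 t=1 v=6: → [0,9); WM=−∞
i=1 t=3 v=9: → [0,9); WM=−∞
i=2 t=8 v=5: → [7,16),[0,9); WM=−∞
i=3 t=9 v=1: → [7,16); WM=8
i=4 t=8 v=3: → [7,16),[0,9); WM=8
i=5 t=16 v=1: → [14,23); WM=8
i=6 t=18 v=6: → [14,23); WM=8
i=7 t=9 v=4: → [7,16); WM=17; [0,9) fires=23 [7,16) fires=13
i=8 t=17 v=7: → [14,23); WM=17
i=9 t=19 v=7: → [14,23); WM=17
i=10 t=22 v=8: → [21,30),[14,23); WM=17
i=11 t=25 v=6: → [21,30); WM=24; [14,23) fires=29
i=12 t=27 v=2: → [21,30); WM=24
i=13 t=28 v=7: → [28,37),[21,30); WM=24
i=14 t=29 v=2: → [28,37),[21,30); WM=24
i=15 t=32 v=6: → [28,37); WM=31; [21,30) fires=25
i=16 t=37 v=8: → [35,44); WM=31
i=17 t=28 v=2: DROP (t<31-2); WM=31
i=18 t=38 v=7: → [35,44); WM=31
i=19 t=43 v=7: → [42,51),[35,44); WM=42; [28,37) fires=15
i=20 t=36 v=6: DROP (t<42-2); WM=42
i=21 t=43 v=8: → [42,51),[35,44); WM=42
i=22 t=49 v=1: → [49,58),[42,51); WM=42
i=23 t=52 v=2: → [49,58); WM=51; [35,44) fires=30 [42,51) fires=16

[0,9)=23 [7,16)=13 [14,23)=29 [21,30)=25 [28,37)=15 [35,44)=30 [42,51)=16 [49,58)=3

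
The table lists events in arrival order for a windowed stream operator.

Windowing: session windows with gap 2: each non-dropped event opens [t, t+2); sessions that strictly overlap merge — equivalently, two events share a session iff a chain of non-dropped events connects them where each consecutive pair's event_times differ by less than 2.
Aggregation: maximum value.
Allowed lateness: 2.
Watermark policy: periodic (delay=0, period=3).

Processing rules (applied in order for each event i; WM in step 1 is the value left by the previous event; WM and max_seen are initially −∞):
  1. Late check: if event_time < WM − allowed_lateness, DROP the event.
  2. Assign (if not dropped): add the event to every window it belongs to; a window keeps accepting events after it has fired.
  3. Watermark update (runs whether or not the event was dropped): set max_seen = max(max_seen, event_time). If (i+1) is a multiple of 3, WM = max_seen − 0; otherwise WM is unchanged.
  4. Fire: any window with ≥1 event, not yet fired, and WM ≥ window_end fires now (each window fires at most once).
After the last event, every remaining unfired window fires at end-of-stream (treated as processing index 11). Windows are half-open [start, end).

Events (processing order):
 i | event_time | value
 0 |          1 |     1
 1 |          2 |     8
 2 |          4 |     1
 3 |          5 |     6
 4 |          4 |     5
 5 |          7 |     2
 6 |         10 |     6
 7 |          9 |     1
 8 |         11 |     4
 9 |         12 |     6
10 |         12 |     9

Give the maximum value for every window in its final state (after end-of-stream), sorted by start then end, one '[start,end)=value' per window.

i=0 t=1 v=1: → [1,3); WM=−∞
i=1 t=2 v=8: → [1,4); WM=−∞
i=2 t=4 v=1: → [4,6); WM=4
i=3 t=5 v=6: → [4,7); WM=4
i=4 t=4 v=5: → [4,7); WM=4
i=5 t=7 v=2: → [7,9); WM=7
i=6 t=10 v=6: → [10,12); WM=7
i=7 t=9 v=1: → [9,12); WM=7
i=8 t=11 v=4: → [9,13); WM=11
i=9 t=12 v=6: → [9,14); WM=11
i=10 t=12 v=9: → [9,14); WM=11

[1,4)=8 [4,7)=6 [7,9)=2 [9,14)=9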